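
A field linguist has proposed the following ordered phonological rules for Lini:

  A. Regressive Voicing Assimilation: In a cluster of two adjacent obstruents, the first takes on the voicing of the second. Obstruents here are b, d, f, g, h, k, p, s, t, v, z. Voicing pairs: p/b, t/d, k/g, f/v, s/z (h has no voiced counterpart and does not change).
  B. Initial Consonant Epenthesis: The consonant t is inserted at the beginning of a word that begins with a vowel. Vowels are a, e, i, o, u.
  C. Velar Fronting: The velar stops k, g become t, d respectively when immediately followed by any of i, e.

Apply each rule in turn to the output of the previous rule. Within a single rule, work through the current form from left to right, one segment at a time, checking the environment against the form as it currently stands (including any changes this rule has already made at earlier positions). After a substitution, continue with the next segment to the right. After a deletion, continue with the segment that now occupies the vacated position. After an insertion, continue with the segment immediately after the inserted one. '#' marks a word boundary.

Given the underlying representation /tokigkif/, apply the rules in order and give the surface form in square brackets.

A Regressive Voicing Assimilation: [tokigkif] → [tokikkif]
B Initial Consonant Epenthesis: no change — [tokikkif]
C Velar Fronting: [tokikkif] → [totiktif]

[totiktif]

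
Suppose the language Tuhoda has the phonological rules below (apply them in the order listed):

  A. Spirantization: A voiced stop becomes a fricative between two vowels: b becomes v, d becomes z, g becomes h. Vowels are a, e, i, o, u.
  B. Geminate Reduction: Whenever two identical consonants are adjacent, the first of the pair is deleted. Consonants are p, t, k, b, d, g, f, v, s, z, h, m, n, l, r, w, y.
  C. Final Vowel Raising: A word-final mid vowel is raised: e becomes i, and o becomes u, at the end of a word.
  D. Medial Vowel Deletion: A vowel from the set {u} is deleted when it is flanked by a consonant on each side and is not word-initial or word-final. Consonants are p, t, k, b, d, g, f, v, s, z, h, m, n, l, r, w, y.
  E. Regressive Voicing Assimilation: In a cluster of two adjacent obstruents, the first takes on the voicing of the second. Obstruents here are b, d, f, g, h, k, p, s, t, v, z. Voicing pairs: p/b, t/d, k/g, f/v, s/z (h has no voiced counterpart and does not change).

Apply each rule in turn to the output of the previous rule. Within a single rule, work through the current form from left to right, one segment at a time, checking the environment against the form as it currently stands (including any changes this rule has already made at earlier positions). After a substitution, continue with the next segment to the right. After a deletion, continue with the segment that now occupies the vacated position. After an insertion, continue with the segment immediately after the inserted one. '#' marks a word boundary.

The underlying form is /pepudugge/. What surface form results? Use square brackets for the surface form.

[pebzgi]

A Spirantization: [pepudugge] → [pepuzugge]
B Geminate Reduction: [pepuzugge] → [pepuzuge]
C Final Vowel Raising: [pepuzuge] → [pepuzugi]
D Medial Vowel Deletion: [pepuzugi] → [pepzgi]
E Regressive Voicing Assimilation: [pepzgi] → [pebzgi]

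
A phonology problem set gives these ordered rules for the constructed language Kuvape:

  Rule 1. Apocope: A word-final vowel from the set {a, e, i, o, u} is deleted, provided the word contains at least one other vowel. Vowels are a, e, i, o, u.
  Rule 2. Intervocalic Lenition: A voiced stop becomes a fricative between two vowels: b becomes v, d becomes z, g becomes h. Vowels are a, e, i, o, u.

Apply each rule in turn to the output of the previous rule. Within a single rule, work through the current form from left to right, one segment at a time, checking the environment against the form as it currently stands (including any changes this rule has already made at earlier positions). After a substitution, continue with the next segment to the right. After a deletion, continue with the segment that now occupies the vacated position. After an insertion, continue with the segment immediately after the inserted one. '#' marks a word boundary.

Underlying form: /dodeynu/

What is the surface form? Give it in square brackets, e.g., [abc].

[dozeyn]

Rule 1 Apocope: [dodeynu] → [dodeyn]
Rule 2 Intervocalic Lenition: [dodeyn] → [dozeyn]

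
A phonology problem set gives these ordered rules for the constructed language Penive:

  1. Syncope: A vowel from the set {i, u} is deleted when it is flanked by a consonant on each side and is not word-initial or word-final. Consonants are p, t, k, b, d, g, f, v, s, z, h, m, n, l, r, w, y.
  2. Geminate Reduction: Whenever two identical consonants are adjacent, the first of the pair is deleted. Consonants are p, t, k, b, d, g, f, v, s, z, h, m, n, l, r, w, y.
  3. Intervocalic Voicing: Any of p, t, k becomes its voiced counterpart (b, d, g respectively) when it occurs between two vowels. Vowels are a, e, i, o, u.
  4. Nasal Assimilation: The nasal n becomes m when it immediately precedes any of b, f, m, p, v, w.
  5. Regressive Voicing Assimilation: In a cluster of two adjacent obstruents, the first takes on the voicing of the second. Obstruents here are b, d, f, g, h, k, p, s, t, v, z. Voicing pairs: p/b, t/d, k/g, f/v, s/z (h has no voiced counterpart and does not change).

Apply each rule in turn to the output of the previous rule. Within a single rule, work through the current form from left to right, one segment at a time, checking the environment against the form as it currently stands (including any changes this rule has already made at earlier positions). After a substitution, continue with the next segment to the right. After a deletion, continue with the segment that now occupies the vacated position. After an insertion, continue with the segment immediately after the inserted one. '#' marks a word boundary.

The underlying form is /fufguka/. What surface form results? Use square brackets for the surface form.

1 Syncope: [fufguka] → [ffgka]
2 Geminate Reduction: [ffgka] → [fgka]
3 Intervocalic Voicing: no change — [fgka]
4 Nasal Assimilation: no change — [fgka]
5 Regressive Voicing Assimilation: [fgka] → [vkka]

[vkka]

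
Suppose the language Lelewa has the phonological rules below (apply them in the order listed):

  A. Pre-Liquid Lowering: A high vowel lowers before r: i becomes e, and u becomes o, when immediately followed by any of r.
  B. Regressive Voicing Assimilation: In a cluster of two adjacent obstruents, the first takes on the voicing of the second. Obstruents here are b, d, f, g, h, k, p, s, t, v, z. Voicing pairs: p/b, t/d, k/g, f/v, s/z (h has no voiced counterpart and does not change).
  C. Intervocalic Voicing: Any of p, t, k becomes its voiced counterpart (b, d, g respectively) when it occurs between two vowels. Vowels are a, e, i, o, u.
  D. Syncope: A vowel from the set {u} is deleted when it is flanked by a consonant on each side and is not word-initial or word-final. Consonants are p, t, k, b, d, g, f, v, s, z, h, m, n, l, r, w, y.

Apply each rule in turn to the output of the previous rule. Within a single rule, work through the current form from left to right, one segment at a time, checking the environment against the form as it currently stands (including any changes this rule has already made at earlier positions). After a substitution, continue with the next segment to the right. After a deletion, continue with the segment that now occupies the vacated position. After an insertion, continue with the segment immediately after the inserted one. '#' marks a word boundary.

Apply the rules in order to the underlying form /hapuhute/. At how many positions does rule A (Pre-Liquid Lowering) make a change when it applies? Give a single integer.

0

A Pre-Liquid Lowering: no change — [hapuhute]
B Regressive Voicing Assimilation: no change — [hapuhute]
C Intervocalic Voicing: [hapuhute] → [habuhude]
D Syncope: [habuhude] → [habhde]
Rule A changed 0 position(s).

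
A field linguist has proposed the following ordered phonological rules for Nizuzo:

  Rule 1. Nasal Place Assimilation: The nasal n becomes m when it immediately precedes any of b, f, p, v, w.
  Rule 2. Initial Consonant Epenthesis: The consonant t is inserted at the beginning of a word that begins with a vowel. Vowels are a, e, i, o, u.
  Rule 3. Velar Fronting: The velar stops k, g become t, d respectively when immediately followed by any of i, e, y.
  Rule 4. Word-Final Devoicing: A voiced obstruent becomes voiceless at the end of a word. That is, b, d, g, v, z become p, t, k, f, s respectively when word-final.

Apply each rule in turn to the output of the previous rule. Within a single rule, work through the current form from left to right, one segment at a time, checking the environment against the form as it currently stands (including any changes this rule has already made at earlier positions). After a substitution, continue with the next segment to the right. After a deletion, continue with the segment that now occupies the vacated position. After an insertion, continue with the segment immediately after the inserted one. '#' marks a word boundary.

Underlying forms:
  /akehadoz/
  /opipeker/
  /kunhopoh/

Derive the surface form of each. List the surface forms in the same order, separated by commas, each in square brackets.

/akehadoz/:
  Rule 1 Nasal Place Assimilation: no change — [akehadoz]
  Rule 2 Initial Consonant Epenthesis: [akehadoz] → [takehadoz]
  Rule 3 Velar Fronting: [takehadoz] → [tatehadoz]
  Rule 4 Word-Final Devoicing: [tatehadoz] → [tatehados]
/opipeker/:
  Rule 1 Nasal Place Assimilation: no change — [opipeker]
  Rule 2 Initial Consonant Epenthesis: [opipeker] → [topipeker]
  Rule 3 Velar Fronting: [topipeker] → [topipeter]
  Rule 4 Word-Final Devoicing: no change — [topipeter]
/kunhopoh/:
  Rule 1 Nasal Place Assimilation: no change — [kunhopoh]
  Rule 2 Initial Consonant Epenthesis: no change — [kunhopoh]
  Rule 3 Velar Fronting: no change — [kunhopoh]
  Rule 4 Word-Final Devoicing: no change — [kunhopoh]

[tatehados], [topipeter], [kunhopoh]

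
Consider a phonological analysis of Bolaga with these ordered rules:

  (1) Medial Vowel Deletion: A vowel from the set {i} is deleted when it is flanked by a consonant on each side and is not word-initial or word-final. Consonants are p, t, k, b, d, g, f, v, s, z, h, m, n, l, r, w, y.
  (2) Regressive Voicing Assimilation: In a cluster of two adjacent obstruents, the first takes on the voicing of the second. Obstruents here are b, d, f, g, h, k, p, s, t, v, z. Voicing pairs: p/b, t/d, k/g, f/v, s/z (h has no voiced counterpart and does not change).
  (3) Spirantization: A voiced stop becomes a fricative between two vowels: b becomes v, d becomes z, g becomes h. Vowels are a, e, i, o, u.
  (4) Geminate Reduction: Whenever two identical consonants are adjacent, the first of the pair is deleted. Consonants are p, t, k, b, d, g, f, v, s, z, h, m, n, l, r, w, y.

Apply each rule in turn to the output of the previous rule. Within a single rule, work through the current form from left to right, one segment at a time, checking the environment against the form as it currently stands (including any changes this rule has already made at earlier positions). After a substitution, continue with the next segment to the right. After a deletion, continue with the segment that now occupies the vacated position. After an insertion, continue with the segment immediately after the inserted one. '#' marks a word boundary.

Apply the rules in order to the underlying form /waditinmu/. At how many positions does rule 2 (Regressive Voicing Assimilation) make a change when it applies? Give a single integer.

(1) Medial Vowel Deletion: [waditinmu] → [wadtnmu]
(2) Regressive Voicing Assimilation: [wadtnmu] → [wattnmu]
(3) Spirantization: no change — [wattnmu]
(4) Geminate Reduction: [wattnmu] → [watnmu]
Rule 2 changed 1 position(s).

1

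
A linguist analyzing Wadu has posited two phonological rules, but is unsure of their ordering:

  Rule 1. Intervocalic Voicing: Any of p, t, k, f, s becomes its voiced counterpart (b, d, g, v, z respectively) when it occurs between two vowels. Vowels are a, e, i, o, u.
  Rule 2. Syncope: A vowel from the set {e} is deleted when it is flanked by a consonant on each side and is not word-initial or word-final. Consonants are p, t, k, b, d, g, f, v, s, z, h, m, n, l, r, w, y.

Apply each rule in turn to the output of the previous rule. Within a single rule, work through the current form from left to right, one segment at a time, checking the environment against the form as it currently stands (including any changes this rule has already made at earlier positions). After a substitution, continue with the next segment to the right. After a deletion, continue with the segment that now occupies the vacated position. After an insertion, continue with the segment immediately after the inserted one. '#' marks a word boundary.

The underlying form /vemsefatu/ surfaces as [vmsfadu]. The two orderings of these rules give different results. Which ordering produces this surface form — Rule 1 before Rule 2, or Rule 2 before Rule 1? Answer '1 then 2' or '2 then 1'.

2 then 1

Order 1 then 2:
  1 Intervocalic Voicing: [vemsefatu] → [vemsevadu]
  2 Syncope: [vemsevadu] → [vmsvadu]
  result: [vmsvadu]
Order 2 then 1:
  2 Syncope: [vemsefatu] → [vmsfatu]
  1 Intervocalic Voicing: [vmsfatu] → [vmsfadu]
  result: [vmsfadu]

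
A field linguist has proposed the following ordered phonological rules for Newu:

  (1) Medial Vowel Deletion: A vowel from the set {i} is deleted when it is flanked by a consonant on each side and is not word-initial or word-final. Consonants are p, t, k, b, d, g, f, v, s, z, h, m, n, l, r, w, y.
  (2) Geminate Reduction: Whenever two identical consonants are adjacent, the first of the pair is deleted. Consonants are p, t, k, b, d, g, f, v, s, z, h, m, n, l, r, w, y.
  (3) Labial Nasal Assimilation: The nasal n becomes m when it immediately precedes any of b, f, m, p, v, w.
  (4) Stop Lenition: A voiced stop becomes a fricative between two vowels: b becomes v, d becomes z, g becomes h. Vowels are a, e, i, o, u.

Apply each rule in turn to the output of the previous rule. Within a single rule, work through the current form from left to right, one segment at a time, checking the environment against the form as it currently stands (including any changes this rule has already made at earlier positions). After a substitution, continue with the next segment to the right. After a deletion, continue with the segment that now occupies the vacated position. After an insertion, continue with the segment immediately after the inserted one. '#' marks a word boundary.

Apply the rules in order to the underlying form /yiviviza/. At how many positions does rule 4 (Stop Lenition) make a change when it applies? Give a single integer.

0

(1) Medial Vowel Deletion: [yiviviza] → [yvvza]
(2) Geminate Reduction: [yvvza] → [yvza]
(3) Labial Nasal Assimilation: no change — [yvza]
(4) Stop Lenition: no change — [yvza]
Rule 4 changed 0 position(s).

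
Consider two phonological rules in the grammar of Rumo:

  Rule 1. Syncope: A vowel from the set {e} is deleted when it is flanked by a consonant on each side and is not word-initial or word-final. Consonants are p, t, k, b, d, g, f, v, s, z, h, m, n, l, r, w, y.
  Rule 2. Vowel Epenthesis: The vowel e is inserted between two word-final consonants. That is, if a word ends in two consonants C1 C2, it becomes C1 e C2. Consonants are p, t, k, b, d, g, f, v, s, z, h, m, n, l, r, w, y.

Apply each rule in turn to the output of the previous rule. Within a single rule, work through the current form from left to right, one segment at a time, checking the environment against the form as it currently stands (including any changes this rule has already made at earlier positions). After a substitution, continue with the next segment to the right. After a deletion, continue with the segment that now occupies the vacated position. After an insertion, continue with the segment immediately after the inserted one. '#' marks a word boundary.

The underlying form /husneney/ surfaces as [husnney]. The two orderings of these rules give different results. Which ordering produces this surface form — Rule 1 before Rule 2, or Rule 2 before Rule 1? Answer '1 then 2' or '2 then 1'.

1 then 2

Order 1 then 2:
  1 Syncope: [husneney] → [husnny]
  2 Vowel Epenthesis: [husnny] → [husnney]
  result: [husnney]
Order 2 then 1:
  2 Vowel Epenthesis: no change — [husneney]
  1 Syncope: [husneney] → [husnny]
  result: [husnny]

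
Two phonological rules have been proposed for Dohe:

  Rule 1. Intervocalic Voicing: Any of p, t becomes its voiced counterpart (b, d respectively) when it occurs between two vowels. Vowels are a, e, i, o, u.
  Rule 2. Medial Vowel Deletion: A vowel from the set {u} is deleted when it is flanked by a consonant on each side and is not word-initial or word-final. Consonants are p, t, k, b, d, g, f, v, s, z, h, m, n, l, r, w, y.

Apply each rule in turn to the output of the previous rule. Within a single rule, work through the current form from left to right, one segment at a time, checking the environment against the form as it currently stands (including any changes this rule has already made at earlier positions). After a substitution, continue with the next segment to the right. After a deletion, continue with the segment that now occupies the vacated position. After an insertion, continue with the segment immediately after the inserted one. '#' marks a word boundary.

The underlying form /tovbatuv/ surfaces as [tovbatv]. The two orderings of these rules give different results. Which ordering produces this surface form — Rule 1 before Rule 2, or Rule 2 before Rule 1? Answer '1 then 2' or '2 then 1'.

Order 1 then 2:
  1 Intervocalic Voicing: [tovbatuv] → [tovbaduv]
  2 Medial Vowel Deletion: [tovbaduv] → [tovbadv]
  result: [tovbadv]
Order 2 then 1:
  2 Medial Vowel Deletion: [tovbatuv] → [tovbatv]
  1 Intervocalic Voicing: no change — [tovbatv]
  result: [tovbatv]

2 then 1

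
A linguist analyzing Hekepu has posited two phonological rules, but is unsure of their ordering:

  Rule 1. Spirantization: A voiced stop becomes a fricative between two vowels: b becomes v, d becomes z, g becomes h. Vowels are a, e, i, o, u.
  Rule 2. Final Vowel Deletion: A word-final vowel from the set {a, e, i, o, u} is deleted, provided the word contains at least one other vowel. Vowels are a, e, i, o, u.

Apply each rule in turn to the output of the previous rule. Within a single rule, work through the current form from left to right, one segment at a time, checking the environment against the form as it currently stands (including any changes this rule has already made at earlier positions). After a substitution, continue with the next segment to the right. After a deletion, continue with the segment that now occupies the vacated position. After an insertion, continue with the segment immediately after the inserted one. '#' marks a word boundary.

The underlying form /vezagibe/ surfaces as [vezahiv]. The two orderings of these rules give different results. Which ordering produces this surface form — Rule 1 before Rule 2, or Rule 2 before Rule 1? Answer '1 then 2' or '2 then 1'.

Order 1 then 2:
  1 Spirantization: [vezagibe] → [vezahive]
  2 Final Vowel Deletion: [vezahive] → [vezahiv]
  result: [vezahiv]
Order 2 then 1:
  2 Final Vowel Deletion: [vezagibe] → [vezagib]
  1 Spirantization: [vezagib] → [vezahib]
  result: [vezahib]

1 then 2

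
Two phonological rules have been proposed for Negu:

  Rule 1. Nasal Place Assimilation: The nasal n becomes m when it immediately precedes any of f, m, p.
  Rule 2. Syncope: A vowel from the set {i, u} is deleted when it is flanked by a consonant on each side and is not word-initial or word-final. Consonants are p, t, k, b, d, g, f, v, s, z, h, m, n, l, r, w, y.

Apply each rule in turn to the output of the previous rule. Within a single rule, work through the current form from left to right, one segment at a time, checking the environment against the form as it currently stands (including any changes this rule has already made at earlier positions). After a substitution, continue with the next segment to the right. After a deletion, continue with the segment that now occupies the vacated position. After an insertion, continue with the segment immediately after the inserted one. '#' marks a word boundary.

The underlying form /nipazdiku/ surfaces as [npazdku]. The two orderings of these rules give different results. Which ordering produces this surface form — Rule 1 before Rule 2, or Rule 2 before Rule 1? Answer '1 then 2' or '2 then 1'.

Order 1 then 2:
  1 Nasal Place Assimilation: no change — [nipazdiku]
  2 Syncope: [nipazdiku] → [npazdku]
  result: [npazdku]
Order 2 then 1:
  2 Syncope: [nipazdiku] → [npazdku]
  1 Nasal Place Assimilation: [npazdku] → [mpazdku]
  result: [mpazdku]

1 then 2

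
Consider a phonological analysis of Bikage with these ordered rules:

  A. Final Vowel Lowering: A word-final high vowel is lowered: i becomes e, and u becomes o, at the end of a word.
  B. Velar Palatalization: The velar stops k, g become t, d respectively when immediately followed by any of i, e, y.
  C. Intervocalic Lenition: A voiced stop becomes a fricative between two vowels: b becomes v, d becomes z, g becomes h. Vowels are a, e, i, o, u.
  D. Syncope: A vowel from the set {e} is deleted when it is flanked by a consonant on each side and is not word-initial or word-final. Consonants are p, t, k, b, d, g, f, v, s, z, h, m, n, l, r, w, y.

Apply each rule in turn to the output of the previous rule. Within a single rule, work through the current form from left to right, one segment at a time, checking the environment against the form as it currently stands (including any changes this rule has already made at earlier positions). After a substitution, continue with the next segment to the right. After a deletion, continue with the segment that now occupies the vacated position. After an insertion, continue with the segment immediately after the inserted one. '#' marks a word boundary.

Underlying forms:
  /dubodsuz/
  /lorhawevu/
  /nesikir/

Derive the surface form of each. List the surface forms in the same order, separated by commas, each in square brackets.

/dubodsuz/:
  A Final Vowel Lowering: no change — [dubodsuz]
  B Velar Palatalization: no change — [dubodsuz]
  C Intervocalic Lenition: [dubodsuz] → [duvodsuz]
  D Syncope: no change — [duvodsuz]
/lorhawevu/:
  A Final Vowel Lowering: [lorhawevu] → [lorhawevo]
  B Velar Palatalization: no change — [lorhawevo]
  C Intervocalic Lenition: no change — [lorhawevo]
  D Syncope: [lorhawevo] → [lorhawvo]
/nesikir/:
  A Final Vowel Lowering: no change — [nesikir]
  B Velar Palatalization: [nesikir] → [nesitir]
  C Intervocalic Lenition: no change — [nesitir]
  D Syncope: [nesitir] → [nsitir]

[duvodsuz], [lorhawvo], [nsitir]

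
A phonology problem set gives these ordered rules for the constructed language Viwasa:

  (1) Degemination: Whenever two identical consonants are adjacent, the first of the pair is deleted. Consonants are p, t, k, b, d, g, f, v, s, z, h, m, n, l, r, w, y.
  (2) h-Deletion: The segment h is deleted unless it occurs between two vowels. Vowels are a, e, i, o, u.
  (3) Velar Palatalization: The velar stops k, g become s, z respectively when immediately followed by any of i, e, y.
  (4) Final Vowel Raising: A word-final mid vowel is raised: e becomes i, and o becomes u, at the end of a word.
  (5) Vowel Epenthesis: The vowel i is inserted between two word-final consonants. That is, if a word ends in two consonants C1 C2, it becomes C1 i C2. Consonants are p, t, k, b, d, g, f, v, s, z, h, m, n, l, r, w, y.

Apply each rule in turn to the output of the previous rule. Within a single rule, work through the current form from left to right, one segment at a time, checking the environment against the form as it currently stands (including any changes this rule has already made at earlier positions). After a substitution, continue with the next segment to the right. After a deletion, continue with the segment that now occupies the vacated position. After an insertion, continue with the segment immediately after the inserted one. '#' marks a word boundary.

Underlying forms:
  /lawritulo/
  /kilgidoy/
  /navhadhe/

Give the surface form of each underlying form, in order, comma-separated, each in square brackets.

/lawritulo/:
  (1) Degemination: no change — [lawritulo]
  (2) h-Deletion: no change — [lawritulo]
  (3) Velar Palatalization: no change — [lawritulo]
  (4) Final Vowel Raising: [lawritulo] → [lawritulu]
  (5) Vowel Epenthesis: no change — [lawritulu]
/kilgidoy/:
  (1) Degemination: no change — [kilgidoy]
  (2) h-Deletion: no change — [kilgidoy]
  (3) Velar Palatalization: [kilgidoy] → [silzidoy]
  (4) Final Vowel Raising: no change — [silzidoy]
  (5) Vowel Epenthesis: no change — [silzidoy]
/navhadhe/:
  (1) Degemination: no change — [navhadhe]
  (2) h-Deletion: [navhadhe] → [navade]
  (3) Velar Palatalization: no change — [navade]
  (4) Final Vowel Raising: [navade] → [navadi]
  (5) Vowel Epenthesis: no change — [navadi]

[lawritulu], [silzidoy], [navadi]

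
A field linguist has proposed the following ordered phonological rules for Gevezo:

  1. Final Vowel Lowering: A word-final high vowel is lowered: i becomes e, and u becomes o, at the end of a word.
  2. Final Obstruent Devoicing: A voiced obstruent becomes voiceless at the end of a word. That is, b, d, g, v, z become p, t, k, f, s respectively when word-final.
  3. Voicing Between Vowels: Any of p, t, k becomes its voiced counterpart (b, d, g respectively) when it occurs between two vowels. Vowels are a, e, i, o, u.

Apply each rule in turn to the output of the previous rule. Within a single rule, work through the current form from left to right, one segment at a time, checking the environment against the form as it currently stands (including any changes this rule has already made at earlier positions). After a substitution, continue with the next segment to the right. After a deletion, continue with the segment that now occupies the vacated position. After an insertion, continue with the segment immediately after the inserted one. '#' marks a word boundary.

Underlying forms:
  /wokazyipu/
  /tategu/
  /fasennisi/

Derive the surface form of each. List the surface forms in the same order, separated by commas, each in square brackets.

[wogazyibo], [tadego], [fasennise]

/wokazyipu/:
  1 Final Vowel Lowering: [wokazyipu] → [wokazyipo]
  2 Final Obstruent Devoicing: no change — [wokazyipo]
  3 Voicing Between Vowels: [wokazyipo] → [wogazyibo]
/tategu/:
  1 Final Vowel Lowering: [tategu] → [tatego]
  2 Final Obstruent Devoicing: no change — [tatego]
  3 Voicing Between Vowels: [tatego] → [tadego]
/fasennisi/:
  1 Final Vowel Lowering: [fasennisi] → [fasennise]
  2 Final Obstruent Devoicing: no change — [fasennise]
  3 Voicing Between Vowels: no change — [fasennise]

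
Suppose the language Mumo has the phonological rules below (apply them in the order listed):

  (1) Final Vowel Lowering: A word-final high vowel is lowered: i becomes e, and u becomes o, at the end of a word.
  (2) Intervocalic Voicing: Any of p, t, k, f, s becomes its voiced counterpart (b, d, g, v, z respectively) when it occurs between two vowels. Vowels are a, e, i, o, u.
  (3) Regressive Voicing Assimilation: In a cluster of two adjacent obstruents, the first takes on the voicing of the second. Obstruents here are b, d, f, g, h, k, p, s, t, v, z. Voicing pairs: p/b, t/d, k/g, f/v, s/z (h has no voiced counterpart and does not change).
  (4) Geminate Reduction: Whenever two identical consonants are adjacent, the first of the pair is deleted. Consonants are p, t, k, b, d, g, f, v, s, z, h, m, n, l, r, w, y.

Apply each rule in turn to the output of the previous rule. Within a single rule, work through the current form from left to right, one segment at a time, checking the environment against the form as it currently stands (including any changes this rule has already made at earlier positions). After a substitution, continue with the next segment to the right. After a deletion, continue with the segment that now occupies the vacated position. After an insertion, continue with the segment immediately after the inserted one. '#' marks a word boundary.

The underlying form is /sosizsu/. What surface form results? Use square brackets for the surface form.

[soziso]

(1) Final Vowel Lowering: [sosizsu] → [sosizso]
(2) Intervocalic Voicing: [sosizso] → [sozizso]
(3) Regressive Voicing Assimilation: [sozizso] → [sozisso]
(4) Geminate Reduction: [sozisso] → [soziso]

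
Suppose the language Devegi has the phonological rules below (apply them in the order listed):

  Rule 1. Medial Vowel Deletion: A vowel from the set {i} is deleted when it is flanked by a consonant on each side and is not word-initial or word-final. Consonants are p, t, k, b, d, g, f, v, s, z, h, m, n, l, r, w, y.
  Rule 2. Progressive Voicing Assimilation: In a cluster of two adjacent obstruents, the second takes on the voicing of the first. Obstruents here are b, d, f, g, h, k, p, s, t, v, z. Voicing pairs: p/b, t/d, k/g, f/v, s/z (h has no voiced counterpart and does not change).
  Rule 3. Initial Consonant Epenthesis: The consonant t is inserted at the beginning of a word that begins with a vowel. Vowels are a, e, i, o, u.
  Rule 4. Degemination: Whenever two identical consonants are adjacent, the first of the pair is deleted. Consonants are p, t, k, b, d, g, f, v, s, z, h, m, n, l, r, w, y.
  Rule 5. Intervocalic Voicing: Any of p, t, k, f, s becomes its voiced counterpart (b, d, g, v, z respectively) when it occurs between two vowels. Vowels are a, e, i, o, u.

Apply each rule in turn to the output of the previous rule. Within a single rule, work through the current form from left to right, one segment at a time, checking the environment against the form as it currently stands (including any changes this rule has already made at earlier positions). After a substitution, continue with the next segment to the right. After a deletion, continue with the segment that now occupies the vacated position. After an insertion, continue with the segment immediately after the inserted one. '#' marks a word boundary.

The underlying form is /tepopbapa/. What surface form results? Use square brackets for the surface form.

[tebobaba]

Rule 1 Medial Vowel Deletion: no change — [tepopbapa]
Rule 2 Progressive Voicing Assimilation: [tepopbapa] → [tepoppapa]
Rule 3 Initial Consonant Epenthesis: no change — [tepoppapa]
Rule 4 Degemination: [tepoppapa] → [tepopapa]
Rule 5 Intervocalic Voicing: [tepopapa] → [tebobaba]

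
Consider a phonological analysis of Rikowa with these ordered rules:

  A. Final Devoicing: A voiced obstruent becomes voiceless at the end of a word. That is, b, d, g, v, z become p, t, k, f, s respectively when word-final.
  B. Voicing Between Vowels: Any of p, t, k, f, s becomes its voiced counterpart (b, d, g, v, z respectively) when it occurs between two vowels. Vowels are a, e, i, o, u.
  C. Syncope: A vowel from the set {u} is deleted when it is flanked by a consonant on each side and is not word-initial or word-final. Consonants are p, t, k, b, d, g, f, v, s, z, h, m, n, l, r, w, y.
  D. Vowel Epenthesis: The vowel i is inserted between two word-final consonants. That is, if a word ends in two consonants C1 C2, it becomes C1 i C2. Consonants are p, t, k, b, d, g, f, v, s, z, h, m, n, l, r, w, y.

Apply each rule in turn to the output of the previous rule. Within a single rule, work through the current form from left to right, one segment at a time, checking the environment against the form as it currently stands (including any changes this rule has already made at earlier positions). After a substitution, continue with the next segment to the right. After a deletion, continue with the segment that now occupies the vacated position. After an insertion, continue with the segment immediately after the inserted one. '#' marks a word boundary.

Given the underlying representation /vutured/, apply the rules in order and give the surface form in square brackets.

[vdret]

A Final Devoicing: [vutured] → [vuturet]
B Voicing Between Vowels: [vuturet] → [vuduret]
C Syncope: [vuduret] → [vdret]
D Vowel Epenthesis: no change — [vdret]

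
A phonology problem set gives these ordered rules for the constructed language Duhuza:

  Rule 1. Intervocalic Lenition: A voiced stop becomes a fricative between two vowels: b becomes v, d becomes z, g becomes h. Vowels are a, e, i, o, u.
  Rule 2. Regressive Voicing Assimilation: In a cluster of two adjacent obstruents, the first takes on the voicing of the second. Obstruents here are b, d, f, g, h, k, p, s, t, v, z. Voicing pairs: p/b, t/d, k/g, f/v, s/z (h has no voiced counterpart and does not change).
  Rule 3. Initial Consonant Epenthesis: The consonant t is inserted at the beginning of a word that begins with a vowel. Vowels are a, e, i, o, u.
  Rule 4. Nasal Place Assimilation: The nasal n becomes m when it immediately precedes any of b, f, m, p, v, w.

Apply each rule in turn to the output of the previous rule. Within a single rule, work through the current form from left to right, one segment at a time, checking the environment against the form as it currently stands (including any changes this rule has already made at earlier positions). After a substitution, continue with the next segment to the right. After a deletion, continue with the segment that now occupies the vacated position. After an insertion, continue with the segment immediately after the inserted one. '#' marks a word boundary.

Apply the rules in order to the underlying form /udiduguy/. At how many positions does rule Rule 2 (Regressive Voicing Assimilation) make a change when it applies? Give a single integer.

Rule 1 Intervocalic Lenition: [udiduguy] → [uzizuhuy]
Rule 2 Regressive Voicing Assimilation: no change — [uzizuhuy]
Rule 3 Initial Consonant Epenthesis: [uzizuhuy] → [tuzizuhuy]
Rule 4 Nasal Place Assimilation: no change — [tuzizuhuy]
Rule Rule 2 changed 0 position(s).

0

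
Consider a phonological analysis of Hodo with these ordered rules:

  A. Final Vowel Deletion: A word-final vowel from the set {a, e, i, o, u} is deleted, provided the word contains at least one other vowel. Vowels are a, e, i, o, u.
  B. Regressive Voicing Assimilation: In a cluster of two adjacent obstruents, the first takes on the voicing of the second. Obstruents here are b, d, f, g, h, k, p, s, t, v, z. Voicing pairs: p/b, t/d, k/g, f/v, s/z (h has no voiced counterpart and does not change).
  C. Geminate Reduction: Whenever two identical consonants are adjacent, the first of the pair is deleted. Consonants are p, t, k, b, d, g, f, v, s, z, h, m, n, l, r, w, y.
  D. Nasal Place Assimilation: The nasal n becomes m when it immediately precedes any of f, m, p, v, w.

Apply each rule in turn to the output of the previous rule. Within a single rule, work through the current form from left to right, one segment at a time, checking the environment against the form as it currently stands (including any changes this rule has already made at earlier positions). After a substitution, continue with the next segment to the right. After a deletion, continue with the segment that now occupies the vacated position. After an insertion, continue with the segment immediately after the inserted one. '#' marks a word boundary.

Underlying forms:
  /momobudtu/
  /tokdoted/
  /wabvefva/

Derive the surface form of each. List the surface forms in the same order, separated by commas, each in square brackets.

[momobut], [togdoted], [wabvev]

/momobudtu/:
  A Final Vowel Deletion: [momobudtu] → [momobudt]
  B Regressive Voicing Assimilation: [momobudt] → [momobutt]
  C Geminate Reduction: [momobutt] → [momobut]
  D Nasal Place Assimilation: no change — [momobut]
/tokdoted/:
  A Final Vowel Deletion: no change — [tokdoted]
  B Regressive Voicing Assimilation: [tokdoted] → [togdoted]
  C Geminate Reduction: no change — [togdoted]
  D Nasal Place Assimilation: no change — [togdoted]
/wabvefva/:
  A Final Vowel Deletion: [wabvefva] → [wabvefv]
  B Regressive Voicing Assimilation: [wabvefv] → [wabvevv]
  C Geminate Reduction: [wabvevv] → [wabvev]
  D Nasal Place Assimilation: no change — [wabvev]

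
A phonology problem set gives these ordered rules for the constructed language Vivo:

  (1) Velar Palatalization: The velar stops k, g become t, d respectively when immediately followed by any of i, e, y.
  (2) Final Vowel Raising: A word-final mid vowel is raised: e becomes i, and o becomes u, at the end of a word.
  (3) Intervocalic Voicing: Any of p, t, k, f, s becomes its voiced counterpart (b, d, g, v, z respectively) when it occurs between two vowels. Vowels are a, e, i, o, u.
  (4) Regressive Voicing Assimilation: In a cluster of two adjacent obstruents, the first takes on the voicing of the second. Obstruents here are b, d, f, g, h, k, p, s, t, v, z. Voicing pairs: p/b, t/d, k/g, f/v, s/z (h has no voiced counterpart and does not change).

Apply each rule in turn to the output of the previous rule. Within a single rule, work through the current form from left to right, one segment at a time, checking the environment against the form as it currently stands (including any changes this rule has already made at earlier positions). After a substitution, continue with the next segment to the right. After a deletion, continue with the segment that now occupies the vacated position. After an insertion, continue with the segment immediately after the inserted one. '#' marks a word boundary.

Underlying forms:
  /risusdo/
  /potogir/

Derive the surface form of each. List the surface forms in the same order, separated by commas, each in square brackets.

[rizuzdu], [pododir]

/risusdo/:
  (1) Velar Palatalization: no change — [risusdo]
  (2) Final Vowel Raising: [risusdo] → [risusdu]
  (3) Intervocalic Voicing: [risusdu] → [rizusdu]
  (4) Regressive Voicing Assimilation: [rizusdu] → [rizuzdu]
/potogir/:
  (1) Velar Palatalization: [potogir] → [potodir]
  (2) Final Vowel Raising: no change — [potodir]
  (3) Intervocalic Voicing: [potodir] → [pododir]
  (4) Regressive Voicing Assimilation: no change — [pododir]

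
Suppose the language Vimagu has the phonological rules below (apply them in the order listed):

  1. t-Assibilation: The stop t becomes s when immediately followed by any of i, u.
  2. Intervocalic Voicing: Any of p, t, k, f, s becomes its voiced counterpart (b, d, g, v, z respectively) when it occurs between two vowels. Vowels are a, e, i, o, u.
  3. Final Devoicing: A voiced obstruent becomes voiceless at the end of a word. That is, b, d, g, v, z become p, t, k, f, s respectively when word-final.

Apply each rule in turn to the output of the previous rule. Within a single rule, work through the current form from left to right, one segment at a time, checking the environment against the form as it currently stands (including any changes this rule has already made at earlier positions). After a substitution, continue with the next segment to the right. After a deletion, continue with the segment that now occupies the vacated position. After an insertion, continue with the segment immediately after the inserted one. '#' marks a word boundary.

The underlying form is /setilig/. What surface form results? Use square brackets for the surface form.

1 t-Assibilation: [setilig] → [sesilig]
2 Intervocalic Voicing: [sesilig] → [sezilig]
3 Final Devoicing: [sezilig] → [sezilik]

[sezilik]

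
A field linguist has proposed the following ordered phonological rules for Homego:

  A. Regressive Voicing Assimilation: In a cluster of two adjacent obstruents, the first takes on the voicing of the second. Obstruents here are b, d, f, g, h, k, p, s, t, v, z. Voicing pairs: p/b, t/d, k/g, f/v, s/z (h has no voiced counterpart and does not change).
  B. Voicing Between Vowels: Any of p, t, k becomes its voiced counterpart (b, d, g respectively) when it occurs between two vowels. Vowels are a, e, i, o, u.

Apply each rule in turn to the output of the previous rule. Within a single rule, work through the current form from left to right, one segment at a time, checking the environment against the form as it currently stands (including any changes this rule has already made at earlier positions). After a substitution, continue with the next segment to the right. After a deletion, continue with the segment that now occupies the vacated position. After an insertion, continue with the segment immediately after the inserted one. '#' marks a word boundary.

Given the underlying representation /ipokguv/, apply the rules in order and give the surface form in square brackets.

A Regressive Voicing Assimilation: [ipokguv] → [ipogguv]
B Voicing Between Vowels: [ipogguv] → [ibogguv]

[ibogguv]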